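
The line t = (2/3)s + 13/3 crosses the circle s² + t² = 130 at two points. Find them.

(−11, −3) and (7, 9)

Substitute t = (13 + 2s)/3:
13s² + 52s − 1001 = 0  ⟹  s² + 4s − 77 = 0
s = 7 or s = −11, giving (7, 9) and (−11, −3).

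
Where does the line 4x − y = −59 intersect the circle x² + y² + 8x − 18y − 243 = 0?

Express y = 4x + 59 and substitute into the circle:
17x² + 408x + 2176 = 0  ⟹  x² + 24x + 128 = 0
x = −8 or x = −16, giving (−8, 27) and (−16, −5).

(−16, −5) and (−8, 27)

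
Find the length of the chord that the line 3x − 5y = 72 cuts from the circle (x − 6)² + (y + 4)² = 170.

Substitute y = (−72 + 3x)/5:
34x² − 612x − 646 = 0  ⟹  x² − 18x − 19 = 0
x = 19 or x = −1, giving (19, −3) and (−1, −15).
Chord length = distance between (19, −3) and (−1, −15) = √544 = 4√34.

4√34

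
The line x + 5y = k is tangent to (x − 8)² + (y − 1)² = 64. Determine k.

k = 13 ± 8√26

The line touches the circle iff its distance from (8, 1) is 8:
|1·8 + 5·1 − k| / √26 = 8
|k − (13)| = 8√26.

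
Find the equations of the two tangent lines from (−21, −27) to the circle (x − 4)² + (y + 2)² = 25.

3x − 4y = 45 and 4x − 3y = −3

A line y − (−27) = m(x − (−21)) is tangent when its distance from (4, −2) is 5:
[m·(25) − (25)]² = 25(m² + 1)
12m² − 25m + 12 = 0, so m = 3/4 or m = 4/3.
Through (−21, −27) these give 3x − 4y = 45 and 4x − 3y = −3.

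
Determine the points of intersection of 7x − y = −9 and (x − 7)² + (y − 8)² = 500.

(−3, −12) and (3, 30)

From the line, y = 7x + 9. Substituting:
50x² − 450 = 0  ⟹  x² − 9 = 0
x = 3 or x = −3, giving (3, 30) and (−3, −12).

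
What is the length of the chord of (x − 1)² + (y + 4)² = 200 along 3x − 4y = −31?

20

The distance from (1, −4) to the line is 50/√25, and r² = 200.
Chord = 2√(r² − d²) = 2·√(100) = 20.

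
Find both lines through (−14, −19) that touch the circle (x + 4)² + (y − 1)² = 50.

x − y = 5 and 7x − y = −79

Let a tangent through (−14, −19) have slope m. Its distance from (−4, 1) must equal 5√2:
[m·(10) − (20)]² = 50(m² + 1)
m² − 8m + 7 = 0, so m = 1 or m = 7.
With m = 1: x − y = 5. With m = 7: 7x − y = −79.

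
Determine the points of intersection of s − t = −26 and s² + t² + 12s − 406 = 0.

Substitute t = s + 26:
2s² + 64s + 270 = 0  ⟹  s² + 32s + 135 = 0
s = −5 or s = −27, giving (−5, 21) and (−27, −1).

(−27, −1) and (−5, 21)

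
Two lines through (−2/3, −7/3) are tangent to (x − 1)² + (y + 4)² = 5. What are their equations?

2x − y = 1 and x − 2y = 4

A line y − (−7/3) = m(x − (−2/3)) is tangent when its distance from (1, −4) is √5:
[m·(5/3) − (−5/3)]² = 5(m² + 1)
2m² − 5m + 2 = 0, so m = 2 or m = 1/2.
Through (−2/3, −7/3) these give 2x − y = 1 and x − 2y = 4.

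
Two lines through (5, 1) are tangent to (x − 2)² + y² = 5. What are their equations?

x + 2y = 7 and 2x − y = 9

Let a tangent through (5, 1) have slope m. Its distance from (2, 0) must equal √5:
(−3m − (−1))² = 5(m² + 1)
2m² − 3m − 2 = 0, so m = −1/2 or m = 2.
With m = −1/2: x + 2y = 7. With m = 2: 2x − y = 9.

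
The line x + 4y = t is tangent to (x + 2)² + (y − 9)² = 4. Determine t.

t = 34 ± 2√17

For a tangent, require d(centre, line) = r = 2.
|1·(−2) + 4·9 − t| / √17 = 2
|t − (34)| = 2√17.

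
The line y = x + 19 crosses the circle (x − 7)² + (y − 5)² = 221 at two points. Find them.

(−4, 15) and (−3, 16)

Substitute y = x + 19:
2x² + 14x + 24 = 0  ⟹  x² + 7x + 12 = 0
x = −3 or x = −4, giving (−3, 16) and (−4, 15).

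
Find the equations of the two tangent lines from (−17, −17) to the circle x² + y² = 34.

A line y − (−17) = m(x − (−17)) is tangent when its distance from (0, 0) is √34:
[m·(17) − (17)]² = 34(m² + 1)
15m² − 34m + 15 = 0, so m = 3/5 or m = 5/3.
With m = 3/5: 3x − 5y = 34. With m = 5/3: 5x − 3y = −34.

3x − 5y = 34 and 5x − 3y = −34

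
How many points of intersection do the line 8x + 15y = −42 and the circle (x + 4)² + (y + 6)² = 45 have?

Centre (−4, −6), r² = 45. Distance² from centre to line = (−80)²/289 = 6400/289.
Since d² < r², the line cuts the circle twice.

2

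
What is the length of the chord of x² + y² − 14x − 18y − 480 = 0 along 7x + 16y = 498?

2√305

Centre (7, 9), r² = 610. Perpendicular distance d from centre to line = |−305| / √305 = 305/√305.
Half the chord is √(r² − d²) = √(305), so the full chord is 2√305.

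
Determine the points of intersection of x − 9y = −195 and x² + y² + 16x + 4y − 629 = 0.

(−24, 19) and (3, 22)

From the line, y = (195 + x)/9. Substituting:
82x² + 1722x − 5904 = 0  ⟹  x² + 21x − 72 = 0
x = 3 or x = −24, giving (3, 22) and (−24, 19).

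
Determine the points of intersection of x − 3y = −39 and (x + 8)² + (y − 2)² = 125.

Express y = (39 + x)/3 and substitute into the circle:
10x² + 210x + 540 = 0  ⟹  x² + 21x + 54 = 0
x = −3 or x = −18, giving (−3, 12) and (−18, 7).

(−18, 7) and (−3, 12)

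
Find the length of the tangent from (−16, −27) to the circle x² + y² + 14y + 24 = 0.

√631

Centre (0, −7), r² = 25. |PO|² = (−16)² + (−20)² = 656.
The tangent meets the radius at right angles, so tangent² = |PO|² − r² = 656 − 25 = 631.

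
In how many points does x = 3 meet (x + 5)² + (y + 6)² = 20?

0

d² = (1·(−5) + 0·(−6) − (3))² = 64; r² = 20.
Since d² > r², the line lies outside the circle.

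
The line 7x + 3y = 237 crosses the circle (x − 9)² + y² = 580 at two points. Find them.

Express y = (237 − 7x)/3 and substitute into the circle:
58x² − 3480x + 51678 = 0  ⟹  x² − 60x + 891 = 0
x = 33 or x = 27, giving (33, 2) and (27, 16).

(27, 16) and (33, 2)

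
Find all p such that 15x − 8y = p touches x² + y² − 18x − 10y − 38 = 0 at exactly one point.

p = −109 or p = 299

The line touches the circle iff its distance from (9, 5) is 12:
|15·9 − 8·5 − p| / √289 = 12
|p − (95)| = 12·17, so p = 299 or p = −109.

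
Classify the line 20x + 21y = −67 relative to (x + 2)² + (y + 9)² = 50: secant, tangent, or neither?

secant

Centre (−2, −9), r² = 50. Distance² from centre to line = (−162)²/841 = 26244/841.
Since d² < r², the line cuts the circle twice.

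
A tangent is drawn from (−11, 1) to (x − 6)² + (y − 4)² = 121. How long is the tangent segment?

The centre is (6, 4) and r = 11. The square of the distance from P to the centre is 289 + 9 = 298.
The tangent meets the radius at right angles, so tangent² = |PO|² − r² = 298 − 121 = 177.

√177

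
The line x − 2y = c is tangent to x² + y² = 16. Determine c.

Tangency holds when the distance from the centre (0, 0) to the line equals the radius 4:
|1·0 − 2·0 − c| / √5 = 4
|c| = 4√5.

c = ±4√5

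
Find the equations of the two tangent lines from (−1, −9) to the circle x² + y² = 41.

5x + 4y = −41 and 4x − 5y = 41

A line y − (−9) = m(x − (−1)) is tangent when its distance from (0, 0) is √41:
(1m − (9))² = 41(m² + 1)
20m² + 9m − 20 = 0, so m = −5/4 or m = 4/5.
Through (−1, −9) these give 5x + 4y = −41 and 4x − 5y = 41.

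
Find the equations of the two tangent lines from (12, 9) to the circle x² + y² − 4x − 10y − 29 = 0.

7x − 3y = 57 and 3x + 7y = 99

Write the tangent as mx − y + (9 − m·(12)) = 0 and set its distance from the centre to √58:
(−10m − (−4))² = 58(m² + 1)
21m² − 40m − 21 = 0, so m = 7/3 or m = −3/7.
Through (12, 9) these give 7x − 3y = 57 and 3x + 7y = 99.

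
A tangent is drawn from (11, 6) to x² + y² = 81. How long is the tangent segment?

With centre O = (0, 0), |OP|² = 157 and r² = 81.
By the tangent–radius right angle, tangent length = √(|PO|² − r²) = √76 = 2√19.

2√19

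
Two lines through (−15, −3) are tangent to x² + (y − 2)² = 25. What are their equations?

Let a tangent through (−15, −3) have slope m. Its distance from (0, 2) must equal 5:
(15m − (5))² = 25(m² + 1)
4m² − 3m = 0, so m = 0 or m = 3/4.
Through (−15, −3) these give y = −3 and 3x − 4y = −33.

y = −3 and 3x − 4y = −33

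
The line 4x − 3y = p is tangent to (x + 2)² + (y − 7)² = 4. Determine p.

Tangency holds when the distance from the centre (−2, 7) to the line equals the radius 2:
|4·(−2) − 3·7 − p| / √25 = 2
|p − (−29)| = 2·5, so p = −19 or p = −39.

p = −39 or p = −19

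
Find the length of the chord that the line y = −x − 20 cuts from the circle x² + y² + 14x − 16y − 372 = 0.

23√2

From the line, y = −x − 20. Substituting:
2x² + 70x + 348 = 0  ⟹  x² + 35x + 174 = 0
x = −6 or x = −29, giving (−6, −14) and (−29, 9).
Chord length = distance between (−6, −14) and (−29, 9) = √1058 = 23√2.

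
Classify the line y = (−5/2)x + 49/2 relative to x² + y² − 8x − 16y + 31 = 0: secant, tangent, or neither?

Substituting the line into the circle gives 29x² − 362x + 957 = 0.
Discriminant = (−362)² − 4·29·(957) = 20032 > 0.
Two real roots: the line is a secant.

secant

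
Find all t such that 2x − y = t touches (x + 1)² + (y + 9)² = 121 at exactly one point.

t = 7 ± 11√5

The line touches the circle iff its distance from (−1, −9) is 11:
|2·(−1) − 1·(−9) − t| / √5 = 11
|t − (7)| = 11√5.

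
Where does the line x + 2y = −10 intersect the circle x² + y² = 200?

From the line, y = (−10 − x)/2. Substituting:
5x² + 20x − 700 = 0  ⟹  x² + 4x − 140 = 0
x = 10 or x = −14, giving (10, −10) and (−14, 2).

(−14, 2) and (10, −10)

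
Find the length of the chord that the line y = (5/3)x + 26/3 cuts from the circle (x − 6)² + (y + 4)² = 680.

Centre (6, −4), r² = 680. Perpendicular distance d from centre to line = |68| / √34 = 68/√34.
Chord = 2√(r² − d²) = 2·√(544) = 8√34.

8√34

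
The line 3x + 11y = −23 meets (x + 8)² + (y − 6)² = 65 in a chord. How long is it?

√130

The distance from (−8, 6) to the line is 65/√130, and r² = 65.
Chord = 2√(r² − d²) = 2·√(65/2) = √130.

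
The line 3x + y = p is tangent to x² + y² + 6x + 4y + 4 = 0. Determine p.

p = −11 ± 3√10

The line touches the circle iff its distance from (−3, −2) is 3:
|3·(−3) + 1·(−2) − p| / √10 = 3
|p − (−11)| = 3√10.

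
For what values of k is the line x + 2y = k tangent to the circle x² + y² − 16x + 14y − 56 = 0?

For a tangent, require d(centre, line) = r = 13.
|1·8 + 2·(−7) − k| / √5 = 13
|k − (−6)| = 13√5.

k = −6 ± 13√5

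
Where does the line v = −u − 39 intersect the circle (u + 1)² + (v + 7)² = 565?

Express v = −u − 39 and substitute into the circle:
2u² + 66u + 460 = 0  ⟹  u² + 33u + 230 = 0
u = −10 or u = −23, giving (−10, −29) and (−23, −16).

(−23, −16) and (−10, −29)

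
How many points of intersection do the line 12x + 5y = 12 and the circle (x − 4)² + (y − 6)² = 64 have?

Substituting the line into the circle gives 169x² + 232x − 876 = 0.
Discriminant = (232)² − 4·169·(−876) = 646000 > 0.
Two real roots: the line is a secant.

2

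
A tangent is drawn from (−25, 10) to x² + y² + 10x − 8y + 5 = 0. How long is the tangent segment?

20

Centre (−5, 4), r² = 36. |PO|² = (−20)² + (6)² = 436.
By the tangent–radius right angle, tangent length = √(|PO|² − r²) = √400 = 20.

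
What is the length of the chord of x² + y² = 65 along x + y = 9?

Centre (0, 0), r² = 65. Perpendicular distance d from centre to line = |−9| / √2 = 9/√2.
Half the chord is √(r² − d²) = √(49/2), so the full chord is 7√2.

7√2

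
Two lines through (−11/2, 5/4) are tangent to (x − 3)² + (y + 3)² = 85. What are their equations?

7x − 6y = −46 and 9x − 2y = −52

Write the tangent as mx − y + (5/4 − m·(−11/2)) = 0 and set its distance from the centre to √85:
(17/2m − (−17/4))² = 85(m² + 1)
12m² − 68m + 63 = 0, so m = 7/6 or m = 9/2.
With m = 7/6: 7x − 6y = −46. With m = 9/2: 9x − 2y = −52.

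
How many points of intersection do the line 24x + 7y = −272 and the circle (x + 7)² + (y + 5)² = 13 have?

2

d² = (24·(−7) + 7·(−5) − (−272))²/625 = 4761/625; r² = 13.
Since d² < r², the line cuts the circle twice.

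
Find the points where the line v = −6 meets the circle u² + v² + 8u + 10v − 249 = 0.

Substitute v = −6:
u² + 8u − 273 = 0
u = 13 or u = −21, giving (13, −6) and (−21, −6).

(−21, −6) and (13, −6)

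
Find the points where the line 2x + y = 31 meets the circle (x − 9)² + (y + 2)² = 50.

From the line, y = −2x + 31. Substituting:
5x² − 150x + 1120 = 0  ⟹  x² − 30x + 224 = 0
x = 16 or x = 14, giving (16, −1) and (14, 3).

(14, 3) and (16, −1)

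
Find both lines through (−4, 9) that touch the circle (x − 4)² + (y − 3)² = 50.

A line y − (9) = m(x − (−4)) is tangent when its distance from (4, 3) is 5√2:
[m·(8) − (−6)]² = 50(m² + 1)
7m² + 48m − 7 = 0, so m = 1/7 or m = −7.
Through (−4, 9) these give x − 7y = −67 and 7x + y = −19.

x − 7y = −67 and 7x + y = −19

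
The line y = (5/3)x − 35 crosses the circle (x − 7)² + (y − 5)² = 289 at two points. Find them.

Substitute y = (−105 + 5x)/3:
34x² − 1326x + 12240 = 0  ⟹  x² − 39x + 360 = 0
x = 24 or x = 15, giving (24, 5) and (15, −10).

(15, −10) and (24, 5)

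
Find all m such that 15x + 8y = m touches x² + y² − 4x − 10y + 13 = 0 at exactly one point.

m = 2 or m = 138

The line touches the circle iff its distance from (2, 5) is 4:
|15·2 + 8·5 − m| / √289 = 4
|m − (70)| = 4·17, so m = 138 or m = 2.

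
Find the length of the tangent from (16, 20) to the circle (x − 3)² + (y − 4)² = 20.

9√5

With centre O = (3, 4), |OP|² = 425 and r² = 20.
Power of the point: PT² = |PO|² − r² = 405, so PT = 9√5.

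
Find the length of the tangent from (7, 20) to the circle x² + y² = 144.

√305

The centre is (0, 0) and r = 12. The square of the distance from P to the centre is 49 + 400 = 449.
The tangent meets the radius at right angles, so tangent² = |PO|² − r² = 449 − 144 = 305.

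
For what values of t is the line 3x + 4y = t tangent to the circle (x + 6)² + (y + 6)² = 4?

For a tangent, require d(centre, line) = r = 2.
|3·(−6) + 4·(−6) − t| / √25 = 2
|t − (−42)| = 2·5, so t = −32 or t = −52.

t = −52 or t = −32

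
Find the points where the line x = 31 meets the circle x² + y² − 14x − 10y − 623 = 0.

The line gives x = 31. Substituting into the circle:
y² − 10y − 96 = 0
y = 16 or y = −6, giving (31, 16) and (31, −6).

(31, −6) and (31, 16)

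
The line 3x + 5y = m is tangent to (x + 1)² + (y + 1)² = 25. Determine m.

m = −8 ± 5√34

Tangency holds when the distance from the centre (−1, −1) to the line equals the radius 5:
|3·(−1) + 5·(−1) − m| / √34 = 5
|m − (−8)| = 5√34.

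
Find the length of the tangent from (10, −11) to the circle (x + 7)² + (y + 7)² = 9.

2√74

The centre is (−7, −7) and r = 3. The square of the distance from P to the centre is 289 + 16 = 305.
The tangent meets the radius at right angles, so tangent² = |PO|² − r² = 305 − 9 = 296.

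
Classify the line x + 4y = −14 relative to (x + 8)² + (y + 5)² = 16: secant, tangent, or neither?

secant

Centre (−8, −5), r² = 16. Distance² from centre to line = (−14)²/17 = 196/17.
Since d² < r², the line cuts the circle twice.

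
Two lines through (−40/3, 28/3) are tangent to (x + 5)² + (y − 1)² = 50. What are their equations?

Write the tangent as mx − y + (28/3 − m·(−40/3)) = 0 and set its distance from the centre to 5√2:
[m·(25/3) − (−25/3)]² = 50(m² + 1)
7m² + 50m + 7 = 0, so m = −7 or m = −1/7.
With m = −7: 7x + y = −84. With m = −1/7: x + 7y = 52.

7x + y = −84 and x + 7y = 52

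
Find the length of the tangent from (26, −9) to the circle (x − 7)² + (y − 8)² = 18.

2√158

The centre is (7, 8) and r = 3√2. The square of the distance from P to the centre is 361 + 289 = 650.
Power of the point: PT² = |PO|² − r² = 632, so PT = 2√158.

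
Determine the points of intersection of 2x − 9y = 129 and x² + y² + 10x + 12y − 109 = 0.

From the line, y = (−129 + 2x)/9. Substituting:
85x² + 510x − 6120 = 0  ⟹  x² + 6x − 72 = 0
x = 6 or x = −12, giving (6, −13) and (−12, −17).

(−12, −17) and (6, −13)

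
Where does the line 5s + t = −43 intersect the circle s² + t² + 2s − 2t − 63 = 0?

(−9, 2) and (−8, −3)

Express t = −5s − 43 and substitute into the circle:
26s² + 442s + 1872 = 0  ⟹  s² + 17s + 72 = 0
s = −8 or s = −9, giving (−8, −3) and (−9, 2).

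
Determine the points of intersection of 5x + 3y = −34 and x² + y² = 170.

Substitute y = (−34 − 5x)/3:
34x² + 340x − 374 = 0  ⟹  x² + 10x − 11 = 0
x = 1 or x = −11, giving (1, −13) and (−11, 7).

(−11, 7) and (1, −13)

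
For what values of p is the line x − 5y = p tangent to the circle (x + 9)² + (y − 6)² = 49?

For a tangent, require d(centre, line) = r = 7.
|1·(−9) − 5·6 − p| / √26 = 7
|p − (−39)| = 7√26.

p = −39 ± 7√26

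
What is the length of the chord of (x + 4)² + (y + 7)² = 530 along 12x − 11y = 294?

2√265

The distance from (−4, −7) to the line is 265/√265, and r² = 530.
Half the chord is √(r² − d²) = √(265), so the full chord is 2√265.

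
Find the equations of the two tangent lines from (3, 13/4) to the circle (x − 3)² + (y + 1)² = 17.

x − 4y = −10 and x + 4y = 16

A line y − (13/4) = m(x − (3)) is tangent when its distance from (3, −1) is √17:
[m·(0) − (−17/4)]² = 17(m² + 1)
16m² − 1 = 0, so m = 1/4 or m = −1/4.
Through (3, 13/4) these give x − 4y = −10 and x + 4y = 16.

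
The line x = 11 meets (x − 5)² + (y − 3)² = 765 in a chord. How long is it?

The line gives x = 11. Substituting into the circle:
y² − 6y − 720 = 0
y = 30 or y = −24, giving (11, 30) and (11, −24).
|(11, 30) − (11, −24)| = √((0)² + (54)²) = 54.

54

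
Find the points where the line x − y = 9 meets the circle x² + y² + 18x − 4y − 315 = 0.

(−9, −18) and (11, 2)

From the line, y = x − 9. Substituting:
2x² − 4x − 198 = 0  ⟹  x² − 2x − 99 = 0
x = 11 or x = −9, giving (11, 2) and (−9, −18).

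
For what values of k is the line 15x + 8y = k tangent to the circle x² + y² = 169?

k = −221 or k = 221

The line touches the circle iff its distance from (0, 0) is 13:
|15·0 + 8·0 − k| / √289 = 13
|k| = 13·17, so k = 221 or k = −221.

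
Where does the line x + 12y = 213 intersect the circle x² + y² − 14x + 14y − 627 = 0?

(−3, 18) and (21, 16)

Substitute y = (213 − x)/12:
145x² − 2610x − 9135 = 0  ⟹  x² − 18x − 63 = 0
x = 21 or x = −3, giving (21, 16) and (−3, 18).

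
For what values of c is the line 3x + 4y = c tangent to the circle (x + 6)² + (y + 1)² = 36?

The line touches the circle iff its distance from (−6, −1) is 6:
|3·(−6) + 4·(−1) − c| / √25 = 6
|c − (−22)| = 6·5, so c = 8 or c = −52.

c = −52 or c = 8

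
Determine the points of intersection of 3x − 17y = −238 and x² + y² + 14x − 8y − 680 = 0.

(−34, 8) and (17, 17)

Substitute y = (238 + 3x)/17:
298x² + 5066x − 172244 = 0  ⟹  x² + 17x − 578 = 0
x = 17 or x = −34, giving (17, 17) and (−34, 8).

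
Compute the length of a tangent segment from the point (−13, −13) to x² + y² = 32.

The centre is (0, 0) and r = 4√2. The square of the distance from P to the centre is 169 + 169 = 338.
The tangent meets the radius at right angles, so tangent² = |PO|² − r² = 338 − 32 = 306.

3√34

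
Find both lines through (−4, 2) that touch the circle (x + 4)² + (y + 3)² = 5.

Let a tangent through (−4, 2) have slope m. Its distance from (−4, −3) must equal √5:
[m·(0) − (−5)]² = 5(m² + 1)
m² − 4 = 0, so m = −2 or m = 2.
With m = −2: 2x + y = −6. With m = 2: 2x − y = −10.

2x + y = −6 and 2x − y = −10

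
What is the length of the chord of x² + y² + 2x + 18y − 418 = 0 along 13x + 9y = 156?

10√10

Substitute y = (156 − 13x)/9:
250x² − 6000x + 15750 = 0  ⟹  x² − 24x + 63 = 0
x = 21 or x = 3, giving (21, −13) and (3, 13).
|(21, −13) − (3, 13)| = √((18)² + (−26)²) = 10√10.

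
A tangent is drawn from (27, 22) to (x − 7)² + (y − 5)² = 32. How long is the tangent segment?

3√73

With centre O = (7, 5), |OP|² = 689 and r² = 32.
By the tangent–radius right angle, tangent length = √(|PO|² − r²) = √657 = 3√73.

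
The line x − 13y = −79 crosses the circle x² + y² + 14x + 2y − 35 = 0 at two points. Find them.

Express y = (79 + x)/13 and substitute into the circle:
170x² + 2550x + 2380 = 0  ⟹  x² + 15x + 14 = 0
x = −1 or x = −14, giving (−1, 6) and (−14, 5).

(−14, 5) and (−1, 6)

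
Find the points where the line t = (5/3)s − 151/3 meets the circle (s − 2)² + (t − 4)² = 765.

Substitute t = (−151 + 5s)/3:
34s² − 1666s + 19720 = 0  ⟹  s² − 49s + 580 = 0
s = 29 or s = 20, giving (29, −2) and (20, −17).

(20, −17) and (29, −2)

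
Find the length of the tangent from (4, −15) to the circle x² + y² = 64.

With centre O = (0, 0), |OP|² = 241 and r² = 64.
By the tangent–radius right angle, tangent length = √(|PO|² − r²) = √177.

√177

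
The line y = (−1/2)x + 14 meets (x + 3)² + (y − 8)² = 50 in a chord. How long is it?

From the line, y = (28 − x)/2. Substituting:
5x² − 20 = 0  ⟹  x² − 4 = 0
x = 2 or x = −2, giving (2, 13) and (−2, 15).
Chord length = distance between (2, 13) and (−2, 15) = √20 = 2√5.

2√5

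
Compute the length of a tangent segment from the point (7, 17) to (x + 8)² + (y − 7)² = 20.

The centre is (−8, 7) and r = 2√5. The square of the distance from P to the centre is 225 + 100 = 325.
The tangent meets the radius at right angles, so tangent² = |PO|² − r² = 325 − 20 = 305.

√305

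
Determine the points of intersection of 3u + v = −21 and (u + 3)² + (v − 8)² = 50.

(−10, 9) and (−8, 3)

Substitute v = −3u − 21:
10u² + 180u + 800 = 0  ⟹  u² + 18u + 80 = 0
u = −8 or u = −10, giving (−8, 3) and (−10, 9).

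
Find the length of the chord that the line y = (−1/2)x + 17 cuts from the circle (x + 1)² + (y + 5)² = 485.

Centre (−1, −5), r² = 485. Perpendicular distance d from centre to line = |−45| / √5 = 45/√5.
Chord = 2√(r² − d²) = 2·√(80) = 8√5.

8√5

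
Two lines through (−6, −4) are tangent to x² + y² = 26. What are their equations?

5x − y = −26 and x + 5y = −26

Write the tangent as mx − y + (−4 − m·(−6)) = 0 and set its distance from the centre to √26:
[m·(6) − (4)]² = 26(m² + 1)
5m² − 24m − 5 = 0, so m = 5 or m = −1/5.
Through (−6, −4) these give 5x − y = −26 and x + 5y = −26.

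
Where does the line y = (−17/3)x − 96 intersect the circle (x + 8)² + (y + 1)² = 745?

(−21, 23) and (−12, −28)

Substitute y = (−288 − 17x)/3:
298x² + 9834x + 75096 = 0  ⟹  x² + 33x + 252 = 0
x = −12 or x = −21, giving (−12, −28) and (−21, 23).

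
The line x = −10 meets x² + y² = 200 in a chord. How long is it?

The line gives x = −10. Substituting into the circle:
y² − 100 = 0
y = 10 or y = −10, giving (−10, 10) and (−10, −10).
|(−10, 10) − (−10, −10)| = √((0)² + (20)²) = 20.

20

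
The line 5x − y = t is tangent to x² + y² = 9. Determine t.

t = ±3√26

Tangency holds when the distance from the centre (0, 0) to the line equals the radius 3:
|5·0 − 1·0 − t| / √26 = 3
|t| = 3√26.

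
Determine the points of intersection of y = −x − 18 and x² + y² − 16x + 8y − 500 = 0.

(−16, −2) and (10, −28)

From the line, y = −x − 18. Substituting:
2x² + 12x − 320 = 0  ⟹  x² + 6x − 160 = 0
x = 10 or x = −16, giving (10, −28) and (−16, −2).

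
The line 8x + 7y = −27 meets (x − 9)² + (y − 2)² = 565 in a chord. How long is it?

Express y = (−27 − 8x)/7 and substitute into the circle:
113x² − 226x − 22035 = 0  ⟹  x² − 2x − 195 = 0
x = 15 or x = −13, giving (15, −21) and (−13, 11).
|(15, −21) − (−13, 11)| = √((28)² + (−32)²) = 4√113.

4√113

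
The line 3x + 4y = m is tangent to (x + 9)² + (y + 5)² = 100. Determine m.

m = −97 or m = 3

For a tangent, require d(centre, line) = r = 10.
|3·(−9) + 4·(−5) − m| / √25 = 10
|m − (−47)| = 10·5, so m = 3 or m = −97.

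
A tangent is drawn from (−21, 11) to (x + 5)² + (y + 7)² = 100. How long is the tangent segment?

4√30

Centre (−5, −7), r² = 100. |PO|² = (−16)² + (18)² = 580.
Power of the point: PT² = |PO|² − r² = 480, so PT = 4√30.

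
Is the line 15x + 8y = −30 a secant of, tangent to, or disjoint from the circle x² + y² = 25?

secant

d² = (15·0 + 8·0 − (−30))²/289 = 900/289; r² = 25.
Since d² < r², the line cuts the circle twice.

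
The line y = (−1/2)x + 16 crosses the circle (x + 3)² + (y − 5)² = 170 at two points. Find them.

(−4, 18) and (8, 12)

From the line, y = (32 − x)/2. Substituting:
5x² − 20x − 160 = 0  ⟹  x² − 4x − 32 = 0
x = 8 or x = −4, giving (8, 12) and (−4, 18).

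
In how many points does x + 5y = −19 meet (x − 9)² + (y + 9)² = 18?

Substituting the line into the circle gives 26x² − 502x + 2251 = 0.
Discriminant = (−502)² − 4·26·(2251) = 17900 > 0.
Two real roots: the line is a secant.

2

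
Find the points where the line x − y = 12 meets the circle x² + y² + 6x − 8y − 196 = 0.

(2, −10) and (11, −1)

Substitute y = x − 12:
2x² − 26x + 44 = 0  ⟹  x² − 13x + 22 = 0
x = 11 or x = 2, giving (11, −1) and (2, −10).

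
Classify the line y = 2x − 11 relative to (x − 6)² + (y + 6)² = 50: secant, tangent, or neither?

secant

Centre (6, −6), r² = 50. Distance² from centre to line = (7)²/5 = 49/5.
Since d² < r², the line cuts the circle twice.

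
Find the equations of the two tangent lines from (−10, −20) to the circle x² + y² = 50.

7x − y = −50 and x − y = 10

Write the tangent as mx − y + (−20 − m·(−10)) = 0 and set its distance from the centre to 5√2:
[m·(10) − (20)]² = 50(m² + 1)
m² − 8m + 7 = 0, so m = 7 or m = 1.
With m = 7: 7x − y = −50. With m = 1: x − y = 10.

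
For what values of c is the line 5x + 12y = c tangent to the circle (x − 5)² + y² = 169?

c = −144 or c = 194

For a tangent, require d(centre, line) = r = 13.
|5·5 + 12·0 − c| / √169 = 13
|c − (25)| = 13·13, so c = 194 or c = −144.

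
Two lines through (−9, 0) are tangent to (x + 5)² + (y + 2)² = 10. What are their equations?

A line y − (0) = m(x − (−9)) is tangent when its distance from (−5, −2) is √10:
(4m − (−2))² = 10(m² + 1)
3m² + 8m − 3 = 0, so m = 1/3 or m = −3.
With m = 1/3: x − 3y = −9. With m = −3: 3x + y = −27.

x − 3y = −9 and 3x + y = −27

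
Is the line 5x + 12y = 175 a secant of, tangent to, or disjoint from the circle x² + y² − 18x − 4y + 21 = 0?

d² = (5·9 + 12·2 − (175))²/169 = 11236/169; r² = 64.
Since d² > r², the line lies outside the circle.

disjoint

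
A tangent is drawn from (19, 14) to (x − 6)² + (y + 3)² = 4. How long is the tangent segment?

With centre O = (6, −3), |OP|² = 458 and r² = 4.
The tangent meets the radius at right angles, so tangent² = |PO|² − r² = 458 − 4 = 454.

√454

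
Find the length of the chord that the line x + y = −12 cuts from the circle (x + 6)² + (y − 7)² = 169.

13√2

From the line, y = −x − 12. Substituting:
2x² + 50x + 228 = 0  ⟹  x² + 25x + 114 = 0
x = −6 or x = −19, giving (−6, −6) and (−19, 7).
|(−6, −6) − (−19, 7)| = √((13)² + (−13)²) = 13√2.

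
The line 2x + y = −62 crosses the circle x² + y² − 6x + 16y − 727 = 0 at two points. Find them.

(−25, −12) and (−17, −28)

Substitute y = −2x − 62:
5x² + 210x + 2125 = 0  ⟹  x² + 42x + 425 = 0
x = −17 or x = −25, giving (−17, −28) and (−25, −12).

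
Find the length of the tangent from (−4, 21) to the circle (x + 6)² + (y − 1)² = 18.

√386

The centre is (−6, 1) and r = 3√2. The square of the distance from P to the centre is 4 + 400 = 404.
The tangent meets the radius at right angles, so tangent² = |PO|² − r² = 404 − 18 = 386.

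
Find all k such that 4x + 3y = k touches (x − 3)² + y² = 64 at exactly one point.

Tangency holds when the distance from the centre (3, 0) to the line equals the radius 8:
|4·3 + 3·0 − k| / √25 = 8
|k − (12)| = 8·5, so k = 52 or k = −28.

k = −28 or k = 52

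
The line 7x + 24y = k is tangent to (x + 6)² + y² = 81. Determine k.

k = −267 or k = 183

Tangency holds when the distance from the centre (−6, 0) to the line equals the radius 9:
|7·(−6) + 24·0 − k| / √625 = 9
|k − (−42)| = 9·25, so k = 183 or k = −267.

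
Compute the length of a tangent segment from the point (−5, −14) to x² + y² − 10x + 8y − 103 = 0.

With centre O = (5, −4), |OP|² = 200 and r² = 144.
By the tangent–radius right angle, tangent length = √(|PO|² − r²) = √56 = 2√14.

2√14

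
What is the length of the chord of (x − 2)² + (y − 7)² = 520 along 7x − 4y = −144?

4√65

From the line, y = (144 + 7x)/4. Substituting:
65x² + 1560x + 5200 = 0  ⟹  x² + 24x + 80 = 0
x = −4 or x = −20, giving (−4, 29) and (−20, 1).
|(−4, 29) − (−20, 1)| = √((16)² + (28)²) = 4√65.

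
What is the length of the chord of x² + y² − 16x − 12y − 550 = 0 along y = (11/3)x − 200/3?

4√130

The distance from (8, 6) to the line is 130/√130, and r² = 650.
Chord = 2√(r² − d²) = 2·√(520) = 4√130.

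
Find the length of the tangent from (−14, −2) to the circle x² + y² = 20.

6√5

With centre O = (0, 0), |OP|² = 200 and r² = 20.
By the tangent–radius right angle, tangent length = √(|PO|² − r²) = √180 = 6√5.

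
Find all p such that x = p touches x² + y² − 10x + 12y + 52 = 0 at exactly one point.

The line touches the circle iff its distance from (5, −6) is 3:
|1·5 + 0·(−6) − p| / √1 = 3
|p − (5)| = 3, so p = 8 or p = 2.

p = 2 or p = 8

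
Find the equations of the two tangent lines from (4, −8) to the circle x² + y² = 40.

x + 3y = −20 and 3x − y = 20

Write the tangent as mx − y + (−8 − m·(4)) = 0 and set its distance from the centre to 2√10:
[m·(−4) − (8)]² = 40(m² + 1)
3m² − 8m − 3 = 0, so m = −1/3 or m = 3.
With m = −1/3: x + 3y = −20. With m = 3: 3x − y = 20.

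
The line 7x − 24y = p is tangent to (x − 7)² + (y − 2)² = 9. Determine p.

p = −74 or p = 76

For a tangent, require d(centre, line) = r = 3.
|7·7 − 24·2 − p| / √625 = 3
|p − (1)| = 3·25, so p = 76 or p = −74.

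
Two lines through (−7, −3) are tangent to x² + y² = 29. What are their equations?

Let a tangent through (−7, −3) have slope m. Its distance from (0, 0) must equal √29:
[m·(7) − (3)]² = 29(m² + 1)
10m² − 21m − 10 = 0, so m = −2/5 or m = 5/2.
Through (−7, −3) these give 2x + 5y = −29 and 5x − 2y = −29.

2x + 5y = −29 and 5x − 2y = −29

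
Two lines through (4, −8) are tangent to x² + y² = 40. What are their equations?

A line y − (−8) = m(x − (4)) is tangent when its distance from (0, 0) is 2√10:
(−4m − (8))² = 40(m² + 1)
3m² − 8m − 3 = 0, so m = −1/3 or m = 3.
Through (4, −8) these give x + 3y = −20 and 3x − y = 20.

x + 3y = −20 and 3x − y = 20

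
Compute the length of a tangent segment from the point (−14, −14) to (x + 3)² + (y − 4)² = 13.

12√3

The centre is (−3, 4) and r = √13. The square of the distance from P to the centre is 121 + 324 = 445.
Power of the point: PT² = |PO|² − r² = 432, so PT = 12√3.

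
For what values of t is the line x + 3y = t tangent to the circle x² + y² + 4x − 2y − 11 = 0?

t = 1 ± 4√10

Tangency holds when the distance from the centre (−2, 1) to the line equals the radius 4:
|1·(−2) + 3·1 − t| / √10 = 4
|t − (1)| = 4√10.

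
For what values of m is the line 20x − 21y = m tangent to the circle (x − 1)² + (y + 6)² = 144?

m = −202 or m = 494

The line touches the circle iff its distance from (1, −6) is 12:
|20·1 − 21·(−6) − m| / √841 = 12
|m − (146)| = 12·29, so m = 494 or m = −202.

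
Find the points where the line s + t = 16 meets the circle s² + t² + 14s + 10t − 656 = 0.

Substitute t = −s + 16:
2s² − 28s − 240 = 0  ⟹  s² − 14s − 120 = 0
s = 20 or s = −6, giving (20, −4) and (−6, 22).

(−6, 22) and (20, −4)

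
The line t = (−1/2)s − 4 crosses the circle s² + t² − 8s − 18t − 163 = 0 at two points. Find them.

Substitute t = (−8 − s)/2:
5s² + 20s − 300 = 0  ⟹  s² + 4s − 60 = 0
s = 6 or s = −10, giving (6, −7) and (−10, 1).

(−10, 1) and (6, −7)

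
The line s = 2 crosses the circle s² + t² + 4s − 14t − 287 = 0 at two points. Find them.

(2, −11) and (2, 25)

The line gives s = 2. Substituting into the circle:
t² − 14t − 275 = 0
t = 25 or t = −11, giving (2, 25) and (2, −11).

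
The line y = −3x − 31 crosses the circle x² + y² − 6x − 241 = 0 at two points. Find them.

(−12, 5) and (−6, −13)

Substitute y = −3x − 31:
10x² + 180x + 720 = 0  ⟹  x² + 18x + 72 = 0
x = −6 or x = −12, giving (−6, −13) and (−12, 5).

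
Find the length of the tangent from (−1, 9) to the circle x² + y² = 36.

√46

With centre O = (0, 0), |OP|² = 82 and r² = 36.
Power of the point: PT² = |PO|² − r² = 46, so PT = √46.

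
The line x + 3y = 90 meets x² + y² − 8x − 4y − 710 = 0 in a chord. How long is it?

6√10

The distance from (4, 2) to the line is 80/√10, and r² = 730.
Half the chord is √(r² − d²) = √(90), so the full chord is 6√10.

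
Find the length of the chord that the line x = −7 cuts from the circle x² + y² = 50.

2

Centre (0, 0), r² = 50. Perpendicular distance d from centre to line = |7| / √1 = 7.
Half the chord is √(r² − d²) = √(1), so the full chord is 2.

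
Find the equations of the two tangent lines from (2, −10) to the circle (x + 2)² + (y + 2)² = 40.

3x − y = 16 and x + 3y = −28

Write the tangent as mx − y + (−10 − m·(2)) = 0 and set its distance from the centre to 2√10:
(−4m − (8))² = 40(m² + 1)
3m² − 8m − 3 = 0, so m = 3 or m = −1/3.
With m = 3: 3x − y = 16. With m = −1/3: x + 3y = −28.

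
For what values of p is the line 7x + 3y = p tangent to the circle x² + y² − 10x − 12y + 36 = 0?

The line touches the circle iff its distance from (5, 6) is 5:
|7·5 + 3·6 − p| / √58 = 5
|p − (53)| = 5√58.

p = 53 ± 5√58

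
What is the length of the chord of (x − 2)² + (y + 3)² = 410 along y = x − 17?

From the line, y = x − 17. Substituting:
2x² − 32x − 210 = 0  ⟹  x² − 16x − 105 = 0
x = 21 or x = −5, giving (21, 4) and (−5, −22).
Chord length = distance between (21, 4) and (−5, −22) = √1352 = 26√2.

26√2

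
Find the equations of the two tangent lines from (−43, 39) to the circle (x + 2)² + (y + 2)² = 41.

Write the tangent as mx − y + (39 − m·(−43)) = 0 and set its distance from the centre to √41:
[m·(41) − (−41)]² = 41(m² + 1)
20m² + 41m + 20 = 0, so m = −5/4 or m = −4/5.
With m = −5/4: 5x + 4y = −59. With m = −4/5: 4x + 5y = 23.

5x + 4y = −59 and 4x + 5y = 23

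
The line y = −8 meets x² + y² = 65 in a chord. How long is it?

Centre (0, 0), r² = 65. Perpendicular distance d from centre to line = |8| / √1 = 8.
Chord = 2√(r² − d²) = 2·√(1) = 2.

2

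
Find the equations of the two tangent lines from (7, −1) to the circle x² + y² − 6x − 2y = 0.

3x + y = 20 and x − 3y = 10

A line y − (−1) = m(x − (7)) is tangent when its distance from (3, 1) is √10:
(−4m − (2))² = 10(m² + 1)
3m² + 8m − 3 = 0, so m = −3 or m = 1/3.
Through (7, −1) these give 3x + y = 20 and x − 3y = 10.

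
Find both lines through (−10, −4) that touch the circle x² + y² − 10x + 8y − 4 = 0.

Write the tangent as mx − y + (−4 − m·(−10)) = 0 and set its distance from the centre to 3√5:
[m·(15) − (0)]² = 45(m² + 1)
4m² − 1 = 0, so m = −1/2 or m = 1/2.
Through (−10, −4) these give x + 2y = −18 and x − 2y = −2.

x + 2y = −18 and x − 2y = −2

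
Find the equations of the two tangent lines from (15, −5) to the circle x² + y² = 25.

3x + 4y = 25 and y = −5

A line y − (−5) = m(x − (15)) is tangent when its distance from (0, 0) is 5:
(−15m − (5))² = 25(m² + 1)
4m² + 3m = 0, so m = −3/4 or m = 0.
With m = −3/4: 3x + 4y = 25. With m = 0: y = −5.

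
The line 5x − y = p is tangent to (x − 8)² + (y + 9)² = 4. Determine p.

Tangency holds when the distance from the centre (8, −9) to the line equals the radius 2:
|5·8 − 1·(−9) − p| / √26 = 2
|p − (49)| = 2√26.

p = 49 ± 2√26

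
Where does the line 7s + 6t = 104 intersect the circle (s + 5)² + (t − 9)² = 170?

Express t = (104 − 7s)/6 and substitute into the circle:
85s² − 340s − 2720 = 0  ⟹  s² − 4s − 32 = 0
s = 8 or s = −4, giving (8, 8) and (−4, 22).

(−4, 22) and (8, 8)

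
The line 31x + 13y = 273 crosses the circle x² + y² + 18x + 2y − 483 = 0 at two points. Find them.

From the line, y = (273 − 31x)/13. Substituting:
1130x² − 14690x = 0  ⟹  x² − 13x = 0
x = 13 or x = 0, giving (13, −10) and (0, 21).

(0, 21) and (13, −10)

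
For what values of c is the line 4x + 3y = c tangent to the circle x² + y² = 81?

c = −45 or c = 45

For a tangent, require d(centre, line) = r = 9.
|4·0 + 3·0 − c| / √25 = 9
|c| = 9·5, so c = 45 or c = −45.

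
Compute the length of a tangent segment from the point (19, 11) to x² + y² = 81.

With centre O = (0, 0), |OP|² = 482 and r² = 81.
Power of the point: PT² = |PO|² − r² = 401, so PT = √401.

√401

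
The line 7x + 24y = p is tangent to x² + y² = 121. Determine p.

Tangency holds when the distance from the centre (0, 0) to the line equals the radius 11:
|7·0 + 24·0 − p| / √625 = 11
|p| = 11·25, so p = 275 or p = −275.

p = −275 or p = 275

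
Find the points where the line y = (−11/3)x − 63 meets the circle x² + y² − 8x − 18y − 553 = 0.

(−21, 14) and (−15, −8)

From the line, y = (−189 − 11x)/3. Substituting:
130x² + 4680x + 40950 = 0  ⟹  x² + 36x + 315 = 0
x = −15 or x = −21, giving (−15, −8) and (−21, 14).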